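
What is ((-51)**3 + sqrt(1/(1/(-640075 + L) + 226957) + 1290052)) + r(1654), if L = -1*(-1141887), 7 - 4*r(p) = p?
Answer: -532251/4 + 2*sqrt(4183275571295822522142417930)/113889746085 ≈ -1.3193e+5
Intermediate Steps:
r(p) = 7/4 - p/4
L = 1141887
((-51)**3 + sqrt(1/(1/(-640075 + L) + 226957) + 1290052)) + r(1654) = ((-51)**3 + sqrt(1/(1/(-640075 + 1141887) + 226957) + 1290052)) + (7/4 - 1/4*1654) = (-132651 + sqrt(1/(1/501812 + 226957) + 1290052)) + (7/4 - 827/2) = (-132651 + sqrt(1/(1/501812 + 226957) + 1290052)) - 1647/4 = (-132651 + sqrt(1/(113889746085/501812) + 1290052)) - 1647/4 = (-132651 + sqrt(501812/113889746085 + 1290052)) - 1647/4 = (-132651 + sqrt(146923694716948232/113889746085)) - 1647/4 = (-132651 + 2*sqrt(4183275571295822522142417930)/113889746085) - 1647/4 = -532251/4 + 2*sqrt(4183275571295822522142417930)/113889746085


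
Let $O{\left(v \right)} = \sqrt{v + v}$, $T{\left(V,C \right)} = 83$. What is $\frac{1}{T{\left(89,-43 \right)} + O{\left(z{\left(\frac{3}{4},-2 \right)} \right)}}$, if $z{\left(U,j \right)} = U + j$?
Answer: $\frac{166}{13783} - \frac{i \sqrt{10}}{13783} \approx 0.012044 - 0.00022943 i$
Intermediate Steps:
$O{\left(v \right)} = \sqrt{2} \sqrt{v}$ ($O{\left(v \right)} = \sqrt{2 v} = \sqrt{2} \sqrt{v}$)
$\frac{1}{T{\left(89,-43 \right)} + O{\left(z{\left(\frac{3}{4},-2 \right)} \right)}} = \frac{1}{83 + \sqrt{2} \sqrt{\frac{3}{4} - 2}} = \frac{1}{83 + \sqrt{2} \sqrt{- \frac{5}{4}}} = \frac{1}{83 + \sqrt{2} \frac{i \sqrt{5}}{2}} = \frac{1}{83 + \frac{i \sqrt{10}}{2}}$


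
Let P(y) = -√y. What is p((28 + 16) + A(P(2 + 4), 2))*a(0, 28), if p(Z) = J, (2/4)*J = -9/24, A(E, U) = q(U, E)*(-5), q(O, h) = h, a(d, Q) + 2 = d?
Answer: 3/2 ≈ 1.5000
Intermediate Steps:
a(d, Q) = -2 + d
A(E, U) = -5*E (A(E, U) = E*(-5) = -5*E)
J = -¾ (J = 2*(-9/24) = 2*(-9*1/24) = 2*(-3/8) = -¾ ≈ -0.75000)
p(Z) = -¾
p((28 + 16) + A(P(2 + 4), 2))*a(0, 28) = -3*(-2 + 0)/4 = -¾*(-2) = 3/2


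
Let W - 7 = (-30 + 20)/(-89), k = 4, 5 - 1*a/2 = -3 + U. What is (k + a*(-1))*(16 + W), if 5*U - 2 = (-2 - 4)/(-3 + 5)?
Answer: -127534/445 ≈ -286.59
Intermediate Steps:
U = -1/5 (U = 2/5 + ((-2 - 4)/(-3 + 5))/5 = 2/5 + (-6/2)/5 = 2/5 + (-6*1/2)/5 = 2/5 + (1/5)*(-3) = 2/5 - 3/5 = -1/5 ≈ -0.20000)
a = 82/5 (a = 10 - 2*(-3 - 1/5) = 10 - 2*(-16/5) = 10 + 32/5 = 82/5 ≈ 16.400)
W = 633/89 (W = 7 + (-30 + 20)/(-89) = 7 - 10*(-1/89) = 7 + 10/89 = 633/89 ≈ 7.1124)
(k + a*(-1))*(16 + W) = (4 + (82/5)*(-1))*(16 + 633/89) = (4 - 82/5)*(2057/89) = -62/5*2057/89 = -127534/445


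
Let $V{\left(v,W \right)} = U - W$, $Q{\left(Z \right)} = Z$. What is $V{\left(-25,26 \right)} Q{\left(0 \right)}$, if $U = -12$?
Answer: $0$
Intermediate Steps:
$V{\left(v,W \right)} = -12 - W$
$V{\left(-25,26 \right)} Q{\left(0 \right)} = \left(-12 - 26\right) 0 = \left(-38\right) 0 = 0$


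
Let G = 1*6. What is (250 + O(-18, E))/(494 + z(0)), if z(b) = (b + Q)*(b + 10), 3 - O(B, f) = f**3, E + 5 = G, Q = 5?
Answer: 63/136 ≈ 0.46324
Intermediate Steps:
G = 6
E = 1 (E = -5 + 6 = 1)
O(B, f) = 3 - f**3
z(b) = (5 + b)*(10 + b) (z(b) = (b + 5)*(b + 10) = (5 + b)*(10 + b))
(250 + O(-18, E))/(494 + z(0)) = (250 + (3 - 1*1**3))/(494 + (50 + 0**2 + 15*0)) = (250 + (3 - 1*1))/(494 + (50 + 0 + 0)) = (250 + (3 - 1))/(494 + 50) = (250 + 2)/544 = 252*(1/544) = 63/136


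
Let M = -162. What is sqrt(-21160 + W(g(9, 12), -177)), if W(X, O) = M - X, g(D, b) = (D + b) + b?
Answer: I*sqrt(21355) ≈ 146.13*I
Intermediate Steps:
g(D, b) = D + 2*b
W(X, O) = -162 - X
sqrt(-21160 + W(g(9, 12), -177)) = sqrt(-21160 + (-162 - (9 + 2*12))) = sqrt(-21160 + (-162 - (9 + 24))) = sqrt(-21160 + (-162 - 1*33)) = sqrt(-21160 + (-162 - 33)) = sqrt(-21160 - 195) = sqrt(-21355) = I*sqrt(21355)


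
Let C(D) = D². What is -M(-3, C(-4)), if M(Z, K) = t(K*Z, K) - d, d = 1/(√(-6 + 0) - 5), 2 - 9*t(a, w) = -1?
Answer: -46/93 - I*√6/31 ≈ -0.49462 - 0.079016*I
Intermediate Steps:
t(a, w) = ⅓ (t(a, w) = 2/9 - ⅑*(-1) = 2/9 + ⅑ = ⅓)
d = 1/(-5 + I*√6) (d = 1/(√(-6) - 5) = 1/(I*√6 - 5) = 1/(-5 + I*√6) ≈ -0.16129 - 0.079016*I)
M(Z, K) = 46/93 + I*√6/31 (M(Z, K) = ⅓ - (-5/31 - I*√6/31) = ⅓ + (5/31 + I*√6/31) = 46/93 + I*√6/31)
-M(-3, C(-4)) = -(46/93 + I*√6/31) = -46/93 - I*√6/31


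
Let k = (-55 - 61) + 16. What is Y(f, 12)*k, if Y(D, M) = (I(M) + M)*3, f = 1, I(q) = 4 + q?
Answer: -8400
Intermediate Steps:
Y(D, M) = 12 + 6*M (Y(D, M) = ((4 + M) + M)*3 = (4 + 2*M)*3 = 12 + 6*M)
k = -100 (k = -116 + 16 = -100)
Y(f, 12)*k = (12 + 6*12)*(-100) = (12 + 72)*(-100) = 84*(-100) = -8400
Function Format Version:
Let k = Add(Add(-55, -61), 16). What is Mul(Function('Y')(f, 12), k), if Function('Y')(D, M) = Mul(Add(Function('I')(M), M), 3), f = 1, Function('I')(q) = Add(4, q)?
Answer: -8400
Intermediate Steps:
Function('Y')(D, M) = Add(12, Mul(6, M)) (Function('Y')(D, M) = Mul(Add(Add(4, M), M), 3) = Mul(Add(4, Mul(2, M)), 3) = Add(12, Mul(6, M)))
k = -100 (k = Add(-116, 16) = -100)
Mul(Function('Y')(f, 12), k) = Mul(Add(12, Mul(6, 12)), -100) = Mul(Add(12, 72), -100) = Mul(84, -100) = -8400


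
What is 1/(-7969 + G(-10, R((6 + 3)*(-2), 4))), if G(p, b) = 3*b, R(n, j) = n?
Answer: -1/8023 ≈ -0.00012464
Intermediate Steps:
1/(-7969 + G(-10, R((6 + 3)*(-2), 4))) = 1/(-7969 + 3*((6 + 3)*(-2))) = 1/(-7969 + 3*(9*(-2))) = 1/(-7969 + 3*(-18)) = 1/(-7969 - 54) = 1/(-8023) = -1/8023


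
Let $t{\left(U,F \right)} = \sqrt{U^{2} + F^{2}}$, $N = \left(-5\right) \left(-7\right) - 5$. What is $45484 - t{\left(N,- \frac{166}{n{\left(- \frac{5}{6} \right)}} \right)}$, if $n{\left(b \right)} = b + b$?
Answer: $45484 - \frac{102 \sqrt{26}}{5} \approx 45380.0$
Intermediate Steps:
$N = 30$ ($N = 35 - 5 = 30$)
$n{\left(b \right)} = 2 b$
$t{\left(U,F \right)} = \sqrt{F^{2} + U^{2}}$
$45484 - t{\left(N,- \frac{166}{n{\left(- \frac{5}{6} \right)}} \right)} = 45484 - \sqrt{\left(- \frac{166}{2 \left(- \frac{5}{6}\right)}\right)^{2} + 30^{2}} = 45484 - \sqrt{\left(- \frac{166}{2 \left(\left(-5\right) \frac{1}{6}\right)}\right)^{2} + 900} = 45484 - \sqrt{\left(- \frac{166}{2 \left(- \frac{5}{6}\right)}\right)^{2} + 900} = 45484 - \sqrt{\left(- \frac{166}{- \frac{5}{3}}\right)^{2} + 900} = 45484 - \sqrt{\left(\left(-166\right) \left(- \frac{3}{5}\right)\right)^{2} + 900} = 45484 - \sqrt{\left(\frac{498}{5}\right)^{2} + 900} = 45484 - \sqrt{\frac{248004}{25} + 900} = 45484 - \sqrt{\frac{270504}{25}} = 45484 - \frac{102 \sqrt{26}}{5}$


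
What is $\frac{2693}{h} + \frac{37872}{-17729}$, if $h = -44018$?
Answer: $- \frac{1714793893}{780395122} \approx -2.1973$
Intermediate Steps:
$\frac{2693}{h} + \frac{37872}{-17729} = \frac{2693}{-44018} + \frac{37872}{-17729} = 2693 \left(- \frac{1}{44018}\right) + 37872 \left(- \frac{1}{17729}\right) = - \frac{2693}{44018} - \frac{37872}{17729} = - \frac{1714793893}{780395122}$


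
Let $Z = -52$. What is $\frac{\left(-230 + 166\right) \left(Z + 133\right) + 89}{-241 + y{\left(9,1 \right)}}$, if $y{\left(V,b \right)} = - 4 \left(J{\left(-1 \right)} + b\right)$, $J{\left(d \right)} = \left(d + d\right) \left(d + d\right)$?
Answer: $\frac{5095}{261} \approx 19.521$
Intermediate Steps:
$J{\left(d \right)} = 4 d^{2}$ ($J{\left(d \right)} = 2 d 2 d = 4 d^{2}$)
$y{\left(V,b \right)} = -16 - 4 b$ ($y{\left(V,b \right)} = - 4 \left(4 \left(-1\right)^{2} + b\right) = - 4 \left(4 \cdot 1 + b\right) = - 4 \left(4 + b\right) = -16 - 4 b$)
$\frac{\left(-230 + 166\right) \left(Z + 133\right) + 89}{-241 + y{\left(9,1 \right)}} = \frac{\left(-230 + 166\right) \left(-52 + 133\right) + 89}{-241 - 20} = \frac{\left(-64\right) 81 + 89}{-241 - 20} = \frac{-5184 + 89}{-241 - 20} = - \frac{5095}{-261} = \left(-5095\right) \left(- \frac{1}{261}\right) = \frac{5095}{261}$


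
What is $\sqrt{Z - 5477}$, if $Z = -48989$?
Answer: $i \sqrt{54466} \approx 233.38 i$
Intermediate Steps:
$\sqrt{Z - 5477} = \sqrt{-48989 - 5477} = \sqrt{-54466} = i \sqrt{54466}$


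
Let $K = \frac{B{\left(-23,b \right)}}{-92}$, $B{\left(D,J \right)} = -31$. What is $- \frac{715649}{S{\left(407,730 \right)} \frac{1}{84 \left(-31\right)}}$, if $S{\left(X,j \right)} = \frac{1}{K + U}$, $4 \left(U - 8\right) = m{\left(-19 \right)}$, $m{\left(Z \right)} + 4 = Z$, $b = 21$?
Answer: $\frac{110881224762}{23} \approx 4.8209 \cdot 10^{9}$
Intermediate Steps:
$m{\left(Z \right)} = -4 + Z$
$U = \frac{9}{4}$ ($U = 8 + \frac{-4 - 19}{4} = 8 + \frac{1}{4} \left(-23\right) = 8 - \frac{23}{4} = \frac{9}{4} \approx 2.25$)
$K = \frac{31}{92}$ ($K = - \frac{31}{-92} = \left(-31\right) \left(- \frac{1}{92}\right) = \frac{31}{92} \approx 0.33696$)
$S{\left(X,j \right)} = \frac{46}{119}$ ($S{\left(X,j \right)} = \frac{1}{\frac{31}{92} + \frac{9}{4}} = \frac{1}{\frac{119}{46}} = \frac{46}{119}$)
$- \frac{715649}{S{\left(407,730 \right)} \frac{1}{84 \left(-31\right)}} = - \frac{715649}{\frac{46}{119} \frac{1}{84 \left(-31\right)}} = - \frac{715649}{\frac{46}{119} \frac{1}{-2604}} = - \frac{715649}{\frac{46}{119} \left(- \frac{1}{2604}\right)} = - \frac{715649}{- \frac{23}{154938}} = \left(-715649\right) \left(- \frac{154938}{23}\right) = \frac{110881224762}{23}$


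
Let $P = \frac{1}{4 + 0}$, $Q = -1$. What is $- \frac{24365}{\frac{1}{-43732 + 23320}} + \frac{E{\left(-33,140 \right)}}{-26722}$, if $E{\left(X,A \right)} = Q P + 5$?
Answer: $\frac{53159504761421}{106888} \approx 4.9734 \cdot 10^{8}$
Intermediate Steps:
$P = \frac{1}{4} \approx 0.25$
$E{\left(X,A \right)} = \frac{19}{4}$ ($E{\left(X,A \right)} = \left(-1\right) \frac{1}{4} + 5 = - \frac{1}{4} + 5 = \frac{19}{4}$)
$- \frac{24365}{\frac{1}{-43732 + 23320}} + \frac{E{\left(-33,140 \right)}}{-26722} = - \frac{24365}{\frac{1}{-43732 + 23320}} + \frac{19}{4 \left(-26722\right)} = - \frac{24365}{\frac{1}{-20412}} + \frac{19}{4} \left(- \frac{1}{26722}\right) = - \frac{24365}{- \frac{1}{20412}} - \frac{19}{106888} = \left(-24365\right) \left(-20412\right) - \frac{19}{106888} = 497338380 - \frac{19}{106888} = \frac{53159504761421}{106888}$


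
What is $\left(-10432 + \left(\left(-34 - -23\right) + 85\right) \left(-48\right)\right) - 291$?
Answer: $-14275$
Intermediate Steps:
$\left(-10432 + \left(\left(-34 - -23\right) + 85\right) \left(-48\right)\right) - 291 = \left(-10432 + \left(\left(-34 + 23\right) + 85\right) \left(-48\right)\right) - 291 = \left(-10432 + \left(-11 + 85\right) \left(-48\right)\right) - 291 = \left(-10432 + 74 \left(-48\right)\right) - 291 = \left(-10432 - 3552\right) - 291 = -13984 - 291 = -14275$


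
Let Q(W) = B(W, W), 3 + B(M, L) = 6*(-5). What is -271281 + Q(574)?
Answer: -271314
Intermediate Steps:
B(M, L) = -33 (B(M, L) = -3 + 6*(-5) = -3 - 30 = -33)
Q(W) = -33
-271281 + Q(574) = -271281 - 33 = -271314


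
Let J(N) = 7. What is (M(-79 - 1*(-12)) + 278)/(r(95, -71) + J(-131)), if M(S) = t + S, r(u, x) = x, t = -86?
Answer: -125/64 ≈ -1.9531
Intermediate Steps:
M(S) = -86 + S
(M(-79 - 1*(-12)) + 278)/(r(95, -71) + J(-131)) = ((-86 + (-79 - 1*(-12))) + 278)/(-71 + 7) = ((-86 + (-79 + 12)) + 278)/(-64) = ((-86 - 67) + 278)*(-1/64) = (-153 + 278)*(-1/64) = 125*(-1/64) = -125/64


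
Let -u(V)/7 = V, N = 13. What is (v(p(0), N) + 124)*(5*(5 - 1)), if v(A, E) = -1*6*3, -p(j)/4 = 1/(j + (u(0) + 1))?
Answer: 2120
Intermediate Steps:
u(V) = -7*V
p(j) = -4/(1 + j) (p(j) = -4/(j + (-7*0 + 1)) = -4/(j + (0 + 1)) = -4/(j + 1) = -4/(1 + j))
v(A, E) = -18 (v(A, E) = -6*3 = -18)
(v(p(0), N) + 124)*(5*(5 - 1)) = (-18 + 124)*(5*(5 - 1)) = 106*(5*4) = 106*20 = 2120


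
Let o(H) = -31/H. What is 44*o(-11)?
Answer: 124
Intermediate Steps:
44*o(-11) = 44*(-31/(-11)) = 44*(-31*(-1/11)) = 44*(31/11) = 124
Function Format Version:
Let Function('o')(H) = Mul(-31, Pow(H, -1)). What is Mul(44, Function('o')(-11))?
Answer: 124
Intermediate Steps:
Mul(44, Function('o')(-11)) = Mul(44, Mul(-31, Pow(-11, -1))) = Mul(44, Mul(-31, Rational(-1, 11))) = Mul(44, Rational(31, 11)) = 124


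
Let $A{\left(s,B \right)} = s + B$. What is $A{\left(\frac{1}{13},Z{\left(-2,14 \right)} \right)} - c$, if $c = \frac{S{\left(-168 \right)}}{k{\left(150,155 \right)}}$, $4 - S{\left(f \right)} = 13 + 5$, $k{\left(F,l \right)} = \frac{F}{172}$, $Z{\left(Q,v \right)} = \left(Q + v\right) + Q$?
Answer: $\frac{25477}{975} \approx 26.13$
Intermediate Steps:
$Z{\left(Q,v \right)} = v + 2 Q$
$k{\left(F,l \right)} = \frac{F}{172}$ ($k{\left(F,l \right)} = F \frac{1}{172} = \frac{F}{172}$)
$S{\left(f \right)} = -14$ ($S{\left(f \right)} = 4 - \left(13 + 5\right) = 4 - 18 = -14$)
$A{\left(s,B \right)} = B + s$
$c = - \frac{1204}{75}$ ($c = - \frac{14}{\frac{1}{172} \cdot 150} = - \frac{14}{\frac{75}{86}} = \left(-14\right) \frac{86}{75} = - \frac{1204}{75} \approx -16.053$)
$A{\left(\frac{1}{13},Z{\left(-2,14 \right)} \right)} - c = \left(\left(14 + 2 \left(-2\right)\right) + \frac{1}{13}\right) - - \frac{1204}{75} = \left(\left(14 - 4\right) + \frac{1}{13}\right) + \frac{1204}{75} = \left(10 + \frac{1}{13}\right) + \frac{1204}{75} = \frac{131}{13} + \frac{1204}{75} = \frac{25477}{975}$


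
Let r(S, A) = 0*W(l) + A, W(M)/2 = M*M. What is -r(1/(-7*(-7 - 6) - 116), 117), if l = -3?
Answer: -117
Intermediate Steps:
W(M) = 2*M**2 (W(M) = 2*(M*M) = 2*M**2)
r(S, A) = A (r(S, A) = 0*(2*(-3)**2) + A = 0*(2*9) + A = 0*18 + A = 0 + A = A)
-r(1/(-7*(-7 - 6) - 116), 117) = -1*117 = -117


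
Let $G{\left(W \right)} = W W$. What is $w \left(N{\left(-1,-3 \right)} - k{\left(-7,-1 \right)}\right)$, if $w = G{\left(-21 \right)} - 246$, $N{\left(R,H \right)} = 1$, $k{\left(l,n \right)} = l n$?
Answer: $-1170$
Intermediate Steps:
$G{\left(W \right)} = W^{2}$
$w = 195$ ($w = \left(-21\right)^{2} - 246 = 441 - 246 = 195$)
$w \left(N{\left(-1,-3 \right)} - k{\left(-7,-1 \right)}\right) = 195 \left(1 - \left(-7\right) \left(-1\right)\right) = 195 \left(1 - 7\right) = 195 \left(-6\right) = -1170$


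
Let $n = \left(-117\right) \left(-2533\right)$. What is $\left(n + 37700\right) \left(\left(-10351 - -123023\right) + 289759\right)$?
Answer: $134436502291$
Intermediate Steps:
$n = 296361$
$\left(n + 37700\right) \left(\left(-10351 - -123023\right) + 289759\right) = \left(296361 + 37700\right) \left(\left(-10351 - -123023\right) + 289759\right) = 334061 \left(\left(-10351 + 123023\right) + 289759\right) = 334061 \left(112672 + 289759\right) = 334061 \cdot 402431 = 134436502291$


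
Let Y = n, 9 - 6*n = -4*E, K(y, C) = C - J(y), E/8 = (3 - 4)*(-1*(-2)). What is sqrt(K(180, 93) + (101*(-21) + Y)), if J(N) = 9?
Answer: I*sqrt(73662)/6 ≈ 45.235*I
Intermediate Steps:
E = -16 (E = 8*((3 - 4)*(-1*(-2))) = 8*(-1*2) = 8*(-2) = -16)
K(y, C) = -9 + C (K(y, C) = C - 1*9 = C - 9 = -9 + C)
n = -55/6 (n = 3/2 - (-2)*(-16)/3 = 3/2 - 1/6*64 = 3/2 - 32/3 = -55/6 ≈ -9.1667)
Y = -55/6 ≈ -9.1667
sqrt(K(180, 93) + (101*(-21) + Y)) = sqrt((-9 + 93) + (101*(-21) - 55/6)) = sqrt(84 + (-2121 - 55/6)) = sqrt(84 - 12781/6) = sqrt(-12277/6) = I*sqrt(73662)/6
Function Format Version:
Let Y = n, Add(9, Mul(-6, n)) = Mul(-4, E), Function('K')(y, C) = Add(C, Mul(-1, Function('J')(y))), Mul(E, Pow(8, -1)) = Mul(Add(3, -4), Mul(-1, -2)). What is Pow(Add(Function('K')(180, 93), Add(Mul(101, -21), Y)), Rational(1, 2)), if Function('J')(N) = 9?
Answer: Mul(Rational(1, 6), I, Pow(73662, Rational(1, 2))) ≈ Mul(45.235, I)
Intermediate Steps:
E = -16 (E = Mul(8, Mul(Add(3, -4), Mul(-1, -2))) = Mul(8, Mul(-1, 2)) = Mul(8, -2) = -16)
Function('K')(y, C) = Add(-9, C) (Function('K')(y, C) = Add(C, Mul(-1, 9)) = Add(C, -9) = Add(-9, C))
n = Rational(-55, 6) (n = Add(Rational(3, 2), Mul(Rational(-1, 6), Mul(-4, -16))) = Add(Rational(3, 2), Mul(Rational(-1, 6), 64)) = Add(Rational(3, 2), Rational(-32, 3)) = Rational(-55, 6) ≈ -9.1667)
Y = Rational(-55, 6) ≈ -9.1667
Pow(Add(Function('K')(180, 93), Add(Mul(101, -21), Y)), Rational(1, 2)) = Pow(Add(Add(-9, 93), Add(Mul(101, -21), Rational(-55, 6))), Rational(1, 2)) = Pow(Add(84, Add(-2121, Rational(-55, 6))), Rational(1, 2)) = Pow(Add(84, Rational(-12781, 6)), Rational(1, 2)) = Pow(Rational(-12277, 6), Rational(1, 2)) = Mul(Rational(1, 6), I, Pow(73662, Rational(1, 2)))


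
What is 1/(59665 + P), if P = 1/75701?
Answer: 75701/4516700166 ≈ 1.6760e-5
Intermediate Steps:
P = 1/75701 ≈ 1.3210e-5
1/(59665 + P) = 1/(59665 + 1/75701) = 1/(4516700166/75701) = 75701/4516700166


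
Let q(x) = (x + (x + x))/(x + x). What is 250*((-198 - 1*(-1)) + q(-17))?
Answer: -48875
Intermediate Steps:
q(x) = 3/2 (q(x) = (x + 2*x)/((2*x)) = (3*x)*(1/(2*x)) = 3/2)
250*((-198 - 1*(-1)) + q(-17)) = 250*((-198 - 1*(-1)) + 3/2) = 250*((-198 + 1) + 3/2) = 250*(-197 + 3/2) = 250*(-391/2) = -48875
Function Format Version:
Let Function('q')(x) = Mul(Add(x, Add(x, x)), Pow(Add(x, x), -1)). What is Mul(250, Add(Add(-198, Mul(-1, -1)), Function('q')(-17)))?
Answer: -48875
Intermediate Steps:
Function('q')(x) = Rational(3, 2) (Function('q')(x) = Mul(Add(x, Mul(2, x)), Pow(Mul(2, x), -1)) = Mul(Mul(3, x), Mul(Rational(1, 2), Pow(x, -1))) = Rational(3, 2))
Mul(250, Add(Add(-198, Mul(-1, -1)), Function('q')(-17))) = Mul(250, Add(Add(-198, Mul(-1, -1)), Rational(3, 2))) = Mul(250, Add(Add(-198, 1), Rational(3, 2))) = Mul(250, Add(-197, Rational(3, 2))) = Mul(250, Rational(-391, 2)) = -48875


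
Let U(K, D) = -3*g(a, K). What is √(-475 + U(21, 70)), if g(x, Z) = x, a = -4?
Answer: I*√463 ≈ 21.517*I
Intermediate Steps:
U(K, D) = 12 (U(K, D) = -3*(-4) = 12)
√(-475 + U(21, 70)) = √(-475 + 12) = √(-463) = I*√463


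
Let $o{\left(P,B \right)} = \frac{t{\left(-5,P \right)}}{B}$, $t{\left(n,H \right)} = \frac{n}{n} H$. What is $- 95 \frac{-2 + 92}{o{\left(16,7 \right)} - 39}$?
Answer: $\frac{59850}{257} \approx 232.88$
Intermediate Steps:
$t{\left(n,H \right)} = H$ ($t{\left(n,H \right)} = 1 H = H$)
$o{\left(P,B \right)} = \frac{P}{B}$
$- 95 \frac{-2 + 92}{o{\left(16,7 \right)} - 39} = - 95 \frac{-2 + 92}{\frac{16}{7} - 39} = - 95 \frac{90}{16 \cdot \frac{1}{7} - 39} = - 95 \frac{90}{\frac{16}{7} - 39} = - 95 \frac{90}{- \frac{257}{7}} = - 95 \cdot 90 \left(- \frac{7}{257}\right) = \left(-95\right) \left(- \frac{630}{257}\right) = \frac{59850}{257}$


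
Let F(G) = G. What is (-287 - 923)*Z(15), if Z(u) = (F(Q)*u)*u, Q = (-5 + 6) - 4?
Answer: 816750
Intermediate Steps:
Q = -3 (Q = 1 - 4 = -3)
Z(u) = -3*u² (Z(u) = (-3*u)*u = -3*u²)
(-287 - 923)*Z(15) = (-287 - 923)*(-3*15²) = -(-3630)*225 = -1210*(-675) = 816750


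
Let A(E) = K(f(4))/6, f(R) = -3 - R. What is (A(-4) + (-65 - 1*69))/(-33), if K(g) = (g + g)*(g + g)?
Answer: 304/99 ≈ 3.0707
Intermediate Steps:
K(g) = 4*g**2 (K(g) = (2*g)*(2*g) = 4*g**2)
A(E) = 98/3 (A(E) = (4*(-3 - 1*4)**2)/6 = (4*(-3 - 4)**2)*(1/6) = (4*(-7)**2)*(1/6) = (4*49)*(1/6) = 196*(1/6) = 98/3)
(A(-4) + (-65 - 1*69))/(-33) = (98/3 + (-65 - 1*69))/(-33) = (98/3 + (-65 - 69))*(-1/33) = (98/3 - 134)*(-1/33) = -304/3*(-1/33) = 304/99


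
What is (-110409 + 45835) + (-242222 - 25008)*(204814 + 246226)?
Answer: -120531483774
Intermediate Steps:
(-110409 + 45835) + (-242222 - 25008)*(204814 + 246226) = -64574 - 267230*451040 = -64574 - 120531419200 = -120531483774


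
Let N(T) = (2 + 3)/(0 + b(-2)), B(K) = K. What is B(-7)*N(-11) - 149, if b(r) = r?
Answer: -263/2 ≈ -131.50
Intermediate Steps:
N(T) = -5/2 (N(T) = (2 + 3)/(0 - 2) = 5/(-2) = 5*(-1/2) = -5/2)
B(-7)*N(-11) - 149 = -7*(-5/2) - 149 = 35/2 - 149 = -263/2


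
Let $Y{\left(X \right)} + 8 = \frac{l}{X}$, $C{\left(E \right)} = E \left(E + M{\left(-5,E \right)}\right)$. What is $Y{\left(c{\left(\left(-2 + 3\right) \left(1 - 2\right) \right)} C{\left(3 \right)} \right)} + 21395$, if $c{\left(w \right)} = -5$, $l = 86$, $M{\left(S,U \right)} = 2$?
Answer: $\frac{1603939}{75} \approx 21386.0$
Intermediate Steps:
$C{\left(E \right)} = E \left(2 + E\right)$ ($C{\left(E \right)} = E \left(E + 2\right) = E \left(2 + E\right)$)
$Y{\left(X \right)} = -8 + \frac{86}{X}$
$Y{\left(c{\left(\left(-2 + 3\right) \left(1 - 2\right) \right)} C{\left(3 \right)} \right)} + 21395 = \left(-8 + \frac{86}{\left(-5\right) 3 \left(2 + 3\right)}\right) + 21395 = \left(-8 + \frac{86}{\left(-5\right) 3 \cdot 5}\right) + 21395 = \left(-8 + \frac{86}{\left(-5\right) 15}\right) + 21395 = \left(-8 + \frac{86}{-75}\right) + 21395 = \left(-8 + 86 \left(- \frac{1}{75}\right)\right) + 21395 = \left(-8 - \frac{86}{75}\right) + 21395 = - \frac{686}{75} + 21395 = \frac{1603939}{75}$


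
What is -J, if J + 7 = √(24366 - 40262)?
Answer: 7 - 2*I*√3974 ≈ 7.0 - 126.08*I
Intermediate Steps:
J = -7 + 2*I*√3974 (J = -7 + √(24366 - 40262) = -7 + √(-15896) = -7 + 2*I*√3974 ≈ -7.0 + 126.08*I)
-J = -(-7 + 2*I*√3974) = 7 - 2*I*√3974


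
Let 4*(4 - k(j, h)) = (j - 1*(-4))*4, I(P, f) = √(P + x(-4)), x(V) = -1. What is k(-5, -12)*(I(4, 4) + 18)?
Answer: 90 + 5*√3 ≈ 98.660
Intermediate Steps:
I(P, f) = √(-1 + P) (I(P, f) = √(P - 1) = √(-1 + P))
k(j, h) = -j (k(j, h) = 4 - (j - 1*(-4))*4/4 = 4 - (j + 4)*4/4 = 4 - (4 + j)*4/4 = 4 - (16 + 4*j)/4 = 4 + (-4 - j) = -j)
k(-5, -12)*(I(4, 4) + 18) = (-1*(-5))*(√(-1 + 4) + 18) = 5*(√3 + 18) = 5*(18 + √3) = 90 + 5*√3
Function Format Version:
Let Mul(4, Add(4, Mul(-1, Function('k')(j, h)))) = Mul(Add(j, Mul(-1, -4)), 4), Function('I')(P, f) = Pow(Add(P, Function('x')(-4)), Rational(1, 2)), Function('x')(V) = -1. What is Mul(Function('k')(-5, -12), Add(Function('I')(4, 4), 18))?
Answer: Add(90, Mul(5, Pow(3, Rational(1, 2)))) ≈ 98.660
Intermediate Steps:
Function('I')(P, f) = Pow(Add(-1, P), Rational(1, 2)) (Function('I')(P, f) = Pow(Add(P, -1), Rational(1, 2)) = Pow(Add(-1, P), Rational(1, 2)))
Function('k')(j, h) = Mul(-1, j) (Function('k')(j, h) = Add(4, Mul(Rational(-1, 4), Mul(Add(j, Mul(-1, -4)), 4))) = Add(4, Mul(Rational(-1, 4), Mul(Add(j, 4), 4))) = Add(4, Mul(Rational(-1, 4), Mul(Add(4, j), 4))) = Add(4, Mul(Rational(-1, 4), Add(16, Mul(4, j)))) = Add(4, Add(-4, Mul(-1, j))) = Mul(-1, j))
Mul(Function('k')(-5, -12), Add(Function('I')(4, 4), 18)) = Mul(Mul(-1, -5), Add(Pow(Add(-1, 4), Rational(1, 2)), 18)) = Mul(5, Add(Pow(3, Rational(1, 2)), 18)) = Mul(5, Add(18, Pow(3, Rational(1, 2)))) = Add(90, Mul(5, Pow(3, Rational(1, 2))))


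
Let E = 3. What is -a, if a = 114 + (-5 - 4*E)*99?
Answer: 1569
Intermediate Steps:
a = -1569 (a = 114 + (-5 - 4*3)*99 = 114 + (-5 - 12)*99 = 114 - 17*99 = 114 - 1683 = -1569)
-a = -1*(-1569) = 1569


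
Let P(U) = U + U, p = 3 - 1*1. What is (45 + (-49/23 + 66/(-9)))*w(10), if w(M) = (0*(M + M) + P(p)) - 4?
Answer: 0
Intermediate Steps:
p = 2 (p = 3 - 1 = 2)
P(U) = 2*U
w(M) = 0 (w(M) = (0*(M + M) + 2*2) - 4 = (0*(2*M) + 4) - 4 = (0 + 4) - 4 = 4 - 4 = 0)
(45 + (-49/23 + 66/(-9)))*w(10) = (45 + (-49/23 + 66/(-9)))*0 = (45 + (-49*1/23 + 66*(-1/9)))*0 = (45 + (-49/23 - 22/3))*0 = (45 - 653/69)*0 = (2452/69)*0 = 0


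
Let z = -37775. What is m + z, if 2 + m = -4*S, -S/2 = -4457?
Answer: -73433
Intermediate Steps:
S = 8914 (S = -2*(-4457) = 8914)
m = -35658 (m = -2 - 4*8914 = -2 - 35656 = -35658)
m + z = -35658 - 37775 = -73433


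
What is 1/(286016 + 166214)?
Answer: 1/452230 ≈ 2.2113e-6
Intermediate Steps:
1/(286016 + 166214) = 1/452230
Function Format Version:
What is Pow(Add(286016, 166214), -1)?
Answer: Rational(1, 452230) ≈ 2.2113e-6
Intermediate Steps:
Pow(Add(286016, 166214), -1) = Pow(452230, -1) = Rational(1, 452230)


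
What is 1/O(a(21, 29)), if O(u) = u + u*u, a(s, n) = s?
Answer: 1/462 ≈ 0.0021645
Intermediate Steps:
O(u) = u + u²
1/O(a(21, 29)) = 1/(21*(1 + 21)) = 1/(21*22) = 1/462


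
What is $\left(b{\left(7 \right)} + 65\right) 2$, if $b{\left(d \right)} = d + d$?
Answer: $158$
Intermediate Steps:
$b{\left(d \right)} = 2 d$
$\left(b{\left(7 \right)} + 65\right) 2 = \left(2 \cdot 7 + 65\right) 2 = \left(14 + 65\right) 2 = 79 \cdot 2 = 158$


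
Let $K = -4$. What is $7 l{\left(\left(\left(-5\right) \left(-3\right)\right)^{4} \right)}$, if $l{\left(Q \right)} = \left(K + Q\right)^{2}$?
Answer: $17937399487$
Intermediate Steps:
$l{\left(Q \right)} = \left(-4 + Q\right)^{2}$
$7 l{\left(\left(\left(-5\right) \left(-3\right)\right)^{4} \right)} = 7 \left(-4 + \left(\left(-5\right) \left(-3\right)\right)^{4}\right)^{2} = 7 \left(-4 + 15^{4}\right)^{2} = 7 \left(-4 + 50625\right)^{2} = 7 \cdot 50621^{2} = 7 \cdot 2562485641 = 17937399487$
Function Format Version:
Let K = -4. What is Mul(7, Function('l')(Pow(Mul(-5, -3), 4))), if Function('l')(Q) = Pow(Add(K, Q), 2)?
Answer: 17937399487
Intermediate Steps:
Function('l')(Q) = Pow(Add(-4, Q), 2)
Mul(7, Function('l')(Pow(Mul(-5, -3), 4))) = Mul(7, Pow(Add(-4, Pow(Mul(-5, -3), 4)), 2)) = Mul(7, Pow(Add(-4, Pow(15, 4)), 2)) = Mul(7, Pow(Add(-4, 50625), 2)) = Mul(7, Pow(50621, 2)) = Mul(7, 2562485641) = 17937399487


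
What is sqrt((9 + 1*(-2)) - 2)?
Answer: sqrt(5) ≈ 2.2361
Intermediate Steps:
sqrt((9 + 1*(-2)) - 2) = sqrt((9 - 2) - 2) = sqrt(7 - 2) = sqrt(5)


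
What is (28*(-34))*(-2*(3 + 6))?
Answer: 17136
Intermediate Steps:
(28*(-34))*(-2*(3 + 6)) = -(-1904)*9 = -952*(-18) = 17136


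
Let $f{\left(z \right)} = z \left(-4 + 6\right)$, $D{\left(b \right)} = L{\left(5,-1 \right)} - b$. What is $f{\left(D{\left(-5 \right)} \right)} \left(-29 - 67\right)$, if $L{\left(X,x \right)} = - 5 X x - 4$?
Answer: $-4992$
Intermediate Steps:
$L{\left(X,x \right)} = -4 - 5 X x$ ($L{\left(X,x \right)} = - 5 X x - 4 = -4 - 5 X x$)
$D{\left(b \right)} = 21 - b$ ($D{\left(b \right)} = \left(-4 - 25 \left(-1\right)\right) - b = \left(-4 + 25\right) - b = 21 - b$)
$f{\left(z \right)} = 2 z$ ($f{\left(z \right)} = z 2 = 2 z$)
$f{\left(D{\left(-5 \right)} \right)} \left(-29 - 67\right) = 2 \left(21 - -5\right) \left(-29 - 67\right) = 2 \left(21 + 5\right) \left(-96\right) = 2 \cdot 26 \left(-96\right) = 52 \left(-96\right) = -4992$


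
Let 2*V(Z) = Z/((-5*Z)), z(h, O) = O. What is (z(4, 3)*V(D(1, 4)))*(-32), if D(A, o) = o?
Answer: 48/5 ≈ 9.6000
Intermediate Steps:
V(Z) = -⅒ (V(Z) = (Z/((-5*Z)))/2 = (Z*(-1/(5*Z)))/2 = (½)*(-⅕) = -⅒)
(z(4, 3)*V(D(1, 4)))*(-32) = (3*(-⅒))*(-32) = -3/10*(-32) = 48/5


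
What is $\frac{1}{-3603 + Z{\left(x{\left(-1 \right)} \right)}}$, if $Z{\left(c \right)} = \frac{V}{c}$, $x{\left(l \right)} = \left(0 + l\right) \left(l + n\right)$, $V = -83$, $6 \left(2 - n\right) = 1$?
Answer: $- \frac{5}{17517} \approx -0.00028544$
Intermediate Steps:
$n = \frac{11}{6}$ ($n = 2 - \frac{1}{6} = \frac{11}{6} \approx 1.8333$)
$x{\left(l \right)} = l \left(\frac{11}{6} + l\right)$ ($x{\left(l \right)} = \left(0 + l\right) \left(l + \frac{11}{6}\right) = l \left(\frac{11}{6} + l\right)$)
$Z{\left(c \right)} = - \frac{83}{c}$
$\frac{1}{-3603 + Z{\left(x{\left(-1 \right)} \right)}} = \frac{1}{-3603 - \frac{83}{\frac{1}{6} \left(-1\right) \left(11 + 6 \left(-1\right)\right)}} = \frac{1}{-3603 - \frac{83}{\frac{1}{6} \left(-1\right) \left(11 - 6\right)}} = \frac{1}{-3603 - \frac{83}{\frac{1}{6} \left(-1\right) 5}} = \frac{1}{-3603 - \frac{83}{- \frac{5}{6}}} = \frac{1}{-3603 - - \frac{498}{5}} = \frac{1}{-3603 + \frac{498}{5}} = \frac{1}{- \frac{17517}{5}} = - \frac{5}{17517}$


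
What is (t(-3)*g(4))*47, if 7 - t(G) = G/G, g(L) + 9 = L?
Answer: -1410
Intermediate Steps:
g(L) = -9 + L
t(G) = 6 (t(G) = 7 - G/G = 7 - 1*1 = 7 - 1 = 6)
(t(-3)*g(4))*47 = (6*(-9 + 4))*47 = (6*(-5))*47 = -30*47 = -1410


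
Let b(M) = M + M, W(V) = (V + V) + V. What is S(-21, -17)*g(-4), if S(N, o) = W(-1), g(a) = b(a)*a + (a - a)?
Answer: -96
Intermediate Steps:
W(V) = 3*V (W(V) = 2*V + V = 3*V)
b(M) = 2*M
g(a) = 2*a**2 (g(a) = (2*a)*a + (a - a) = 2*a**2 + 0 = 2*a**2)
S(N, o) = -3 (S(N, o) = 3*(-1) = -3)
S(-21, -17)*g(-4) = -6*(-4)**2 = -6*16 = -3*32 = -96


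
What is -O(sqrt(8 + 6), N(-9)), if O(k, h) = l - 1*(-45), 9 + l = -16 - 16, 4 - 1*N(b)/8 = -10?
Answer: -4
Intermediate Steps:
N(b) = 112 (N(b) = 32 - 8*(-10) = 32 + 80 = 112)
l = -41 (l = -9 + (-16 - 16) = -9 - 32 = -41)
O(k, h) = 4 (O(k, h) = -41 - 1*(-45) = -41 + 45 = 4)
-O(sqrt(8 + 6), N(-9)) = -1*4 = -4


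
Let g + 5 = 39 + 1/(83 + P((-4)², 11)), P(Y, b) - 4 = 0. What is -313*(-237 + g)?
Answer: 5527580/87 ≈ 63535.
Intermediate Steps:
P(Y, b) = 4 (P(Y, b) = 4 + 0 = 4)
g = 2959/87 (g = -5 + (39 + 1/(83 + 4)) = -5 + (39 + 1/87) = -5 + 3394/87 = 2959/87 ≈ 34.011)
-313*(-237 + g) = -313*(-237 + 2959/87) = -313*(-17660/87) = 5527580/87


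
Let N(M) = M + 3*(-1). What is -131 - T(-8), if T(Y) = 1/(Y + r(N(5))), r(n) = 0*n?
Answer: -1047/8 ≈ -130.88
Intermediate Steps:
N(M) = -3 + M (N(M) = M - 3 = -3 + M)
r(n) = 0
T(Y) = 1/Y (T(Y) = 1/(Y + 0) = 1/Y)
-131 - T(-8) = -131 - 1/(-8) = -131 - 1*(-⅛) = -131 + ⅛ = -1047/8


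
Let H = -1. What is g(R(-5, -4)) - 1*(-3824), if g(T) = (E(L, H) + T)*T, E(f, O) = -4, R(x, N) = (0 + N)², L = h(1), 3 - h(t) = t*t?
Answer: 4016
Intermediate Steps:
h(t) = 3 - t² (h(t) = 3 - t*t = 3 - t²)
L = 2 (L = 3 - 1*1² = 3 - 1*1 = 3 - 1 = 2)
R(x, N) = N²
g(T) = T*(-4 + T) (g(T) = (-4 + T)*T = T*(-4 + T))
g(R(-5, -4)) - 1*(-3824) = (-4)²*(-4 + (-4)²) - 1*(-3824) = 16*(-4 + 16) + 3824 = 16*12 + 3824 = 192 + 3824 = 4016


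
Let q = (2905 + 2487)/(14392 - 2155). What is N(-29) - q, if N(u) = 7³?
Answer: 4191899/12237 ≈ 342.56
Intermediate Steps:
N(u) = 343
q = 5392/12237 ≈ 0.44063
N(-29) - q = 343 - 1*5392/12237 = 343 - 5392/12237 = 4191899/12237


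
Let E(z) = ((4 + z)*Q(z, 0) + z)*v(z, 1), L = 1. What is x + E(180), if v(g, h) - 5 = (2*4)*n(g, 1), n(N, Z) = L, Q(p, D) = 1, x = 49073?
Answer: 53805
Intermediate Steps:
n(N, Z) = 1
v(g, h) = 13 (v(g, h) = 5 + (2*4)*1 = 5 + 8*1 = 5 + 8 = 13)
E(z) = 52 + 26*z (E(z) = ((4 + z)*1 + z)*13 = ((4 + z) + z)*13 = (4 + 2*z)*13 = 52 + 26*z)
x + E(180) = 49073 + (52 + 26*180) = 49073 + (52 + 4680) = 49073 + 4732 = 53805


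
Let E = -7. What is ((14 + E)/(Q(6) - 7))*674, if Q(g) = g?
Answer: -4718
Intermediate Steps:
((14 + E)/(Q(6) - 7))*674 = ((14 - 7)/(6 - 7))*674 = (7/(-1))*674 = (7*(-1))*674 = -7*674 = -4718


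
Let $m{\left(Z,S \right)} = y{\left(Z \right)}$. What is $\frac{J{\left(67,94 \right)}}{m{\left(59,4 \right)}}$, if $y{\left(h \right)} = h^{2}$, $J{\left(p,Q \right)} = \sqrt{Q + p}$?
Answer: $\frac{\sqrt{161}}{3481} \approx 0.0036451$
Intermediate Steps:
$m{\left(Z,S \right)} = Z^{2}$
$\frac{J{\left(67,94 \right)}}{m{\left(59,4 \right)}} = \frac{\sqrt{94 + 67}}{59^{2}} = \frac{\sqrt{161}}{3481}$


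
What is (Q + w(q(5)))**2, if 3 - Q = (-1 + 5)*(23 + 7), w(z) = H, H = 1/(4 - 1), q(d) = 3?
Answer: 122500/9 ≈ 13611.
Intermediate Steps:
H = 1/3 ≈ 0.33333
w(z) = 1/3
Q = -117 (Q = 3 - (-1 + 5)*(23 + 7) = 3 - 4*30 = 3 - 1*120 = 3 - 120 = -117)
(Q + w(q(5)))**2 = (-117 + 1/3)**2 = (-350/3)**2 = 122500/9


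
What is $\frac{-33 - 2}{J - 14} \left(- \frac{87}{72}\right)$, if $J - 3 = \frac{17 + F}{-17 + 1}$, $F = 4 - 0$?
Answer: $- \frac{2030}{591} \approx -3.4349$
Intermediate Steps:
$F = 4$ ($F = 4 + 0 = 4$)
$J = \frac{27}{16}$ ($J = 3 + \frac{17 + 4}{-17 + 1} = 3 + \frac{21}{-16} = 3 + 21 \left(- \frac{1}{16}\right) = 3 - \frac{21}{16} = \frac{27}{16} \approx 1.6875$)
$\frac{-33 - 2}{J - 14} \left(- \frac{87}{72}\right) = \frac{-33 - 2}{\frac{27}{16} - 14} \left(- \frac{87}{72}\right) = - \frac{35}{- \frac{197}{16}} \left(\left(-87\right) \frac{1}{72}\right) = \left(-35\right) \left(- \frac{16}{197}\right) \left(- \frac{29}{24}\right) = \frac{560}{197} \left(- \frac{29}{24}\right) = - \frac{2030}{591}$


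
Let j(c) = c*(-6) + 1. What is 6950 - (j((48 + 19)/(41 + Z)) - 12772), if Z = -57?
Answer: 157567/8 ≈ 19696.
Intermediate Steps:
j(c) = 1 - 6*c (j(c) = -6*c + 1 = 1 - 6*c)
6950 - (j((48 + 19)/(41 + Z)) - 12772) = 6950 - ((1 - 6*(48 + 19)/(41 - 57)) - 12772) = 6950 - ((1 - 402/(-16)) - 12772) = 6950 - ((1 - 402*(-1)/16) - 12772) = 6950 - ((1 - 6*(-67/16)) - 12772) = 6950 - ((1 + 201/8) - 12772) = 6950 - (209/8 - 12772) = 6950 - 1*(-101967/8) = 6950 + 101967/8 = 157567/8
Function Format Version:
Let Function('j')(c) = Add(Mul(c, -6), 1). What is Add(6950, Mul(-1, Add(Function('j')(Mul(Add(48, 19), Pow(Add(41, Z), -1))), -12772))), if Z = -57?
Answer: Rational(157567, 8) ≈ 19696.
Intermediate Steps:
Function('j')(c) = Add(1, Mul(-6, c)) (Function('j')(c) = Add(Mul(-6, c), 1) = Add(1, Mul(-6, c)))
Add(6950, Mul(-1, Add(Function('j')(Mul(Add(48, 19), Pow(Add(41, Z), -1))), -12772))) = Add(6950, Mul(-1, Add(Add(1, Mul(-6, Mul(Add(48, 19), Pow(Add(41, -57), -1)))), -12772))) = Add(6950, Mul(-1, Add(Add(1, Mul(-6, Mul(67, Pow(-16, -1)))), -12772))) = Add(6950, Mul(-1, Add(Add(1, Mul(-6, Mul(67, Rational(-1, 16)))), -12772))) = Add(6950, Mul(-1, Add(Add(1, Mul(-6, Rational(-67, 16))), -12772))) = Add(6950, Mul(-1, Add(Add(1, Rational(201, 8)), -12772))) = Add(6950, Mul(-1, Add(Rational(209, 8), -12772))) = Add(6950, Mul(-1, Rational(-101967, 8))) = Add(6950, Rational(101967, 8)) = Rational(157567, 8)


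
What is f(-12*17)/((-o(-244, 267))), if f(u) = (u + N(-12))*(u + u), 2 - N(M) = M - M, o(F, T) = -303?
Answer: 272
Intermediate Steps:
N(M) = 2 (N(M) = 2 - (M - M) = 2 - 1*0 = 2 + 0 = 2)
f(u) = 2*u*(2 + u) (f(u) = (u + 2)*(u + u) = (2 + u)*(2*u) = 2*u*(2 + u))
f(-12*17)/((-o(-244, 267))) = (2*(-12*17)*(2 - 12*17))/((-1*(-303))) = (2*(-204)*(2 - 204))/303 = (2*(-204)*(-202))*(1/303) = 82416*(1/303) = 272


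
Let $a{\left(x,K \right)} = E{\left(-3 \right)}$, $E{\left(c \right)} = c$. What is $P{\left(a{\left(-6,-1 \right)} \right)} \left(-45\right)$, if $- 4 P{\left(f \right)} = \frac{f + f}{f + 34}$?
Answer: $- \frac{135}{62} \approx -2.1774$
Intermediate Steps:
$a{\left(x,K \right)} = -3$
$P{\left(f \right)} = - \frac{f}{2 \left(34 + f\right)}$ ($P{\left(f \right)} = - \frac{\left(f + f\right) \frac{1}{f + 34}}{4} = - \frac{2 f \frac{1}{34 + f}}{4} = - \frac{f}{2 \left(34 + f\right)}$)
$P{\left(a{\left(-6,-1 \right)} \right)} \left(-45\right) = \left(-1\right) \left(-3\right) \frac{1}{68 + 2 \left(-3\right)} \left(-45\right) = \left(-1\right) \left(-3\right) \frac{1}{68 - 6} \left(-45\right) = \left(-1\right) \left(-3\right) \frac{1}{62} \left(-45\right) = \frac{3}{62} \left(-45\right) = - \frac{135}{62}$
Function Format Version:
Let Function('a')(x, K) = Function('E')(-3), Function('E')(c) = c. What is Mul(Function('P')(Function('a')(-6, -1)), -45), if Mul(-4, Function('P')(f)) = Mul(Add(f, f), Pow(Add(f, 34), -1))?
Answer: Rational(-135, 62) ≈ -2.1774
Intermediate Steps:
Function('a')(x, K) = -3
Function('P')(f) = Mul(Rational(-1, 2), f, Pow(Add(34, f), -1)) (Function('P')(f) = Mul(Rational(-1, 4), Mul(Add(f, f), Pow(Add(f, 34), -1))) = Mul(Rational(-1, 4), Mul(Mul(2, f), Pow(Add(34, f), -1))) = Mul(Rational(-1, 4), Mul(2, f, Pow(Add(34, f), -1))) = Mul(Rational(-1, 2), f, Pow(Add(34, f), -1)))
Mul(Function('P')(Function('a')(-6, -1)), -45) = Mul(Mul(-1, -3, Pow(Add(68, Mul(2, -3)), -1)), -45) = Mul(Mul(-1, -3, Pow(Add(68, -6), -1)), -45) = Mul(Mul(-1, -3, Pow(62, -1)), -45) = Mul(Mul(-1, -3, Rational(1, 62)), -45) = Mul(Rational(3, 62), -45) = Rational(-135, 62)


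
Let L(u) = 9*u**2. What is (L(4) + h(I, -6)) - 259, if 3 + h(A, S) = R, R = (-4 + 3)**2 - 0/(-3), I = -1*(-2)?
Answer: -117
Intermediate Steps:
I = 2
R = 1 (R = (-1)**2 - 0*(-1)/3 = 1 - 1*0 = 1 + 0 = 1)
h(A, S) = -2 (h(A, S) = -3 + 1 = -2)
(L(4) + h(I, -6)) - 259 = (9*4**2 - 2) - 259 = (9*16 - 2) - 259 = (144 - 2) - 259 = 142 - 259 = -117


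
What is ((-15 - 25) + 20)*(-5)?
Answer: 100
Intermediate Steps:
((-15 - 25) + 20)*(-5) = (-40 + 20)*(-5) = -20*(-5) = 100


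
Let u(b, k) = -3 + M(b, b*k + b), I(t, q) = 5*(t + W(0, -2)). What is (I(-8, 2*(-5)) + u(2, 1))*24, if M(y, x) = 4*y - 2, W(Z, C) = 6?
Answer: -168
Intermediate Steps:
I(t, q) = 30 + 5*t (I(t, q) = 5*(t + 6) = 5*(6 + t) = 30 + 5*t)
M(y, x) = -2 + 4*y
u(b, k) = -5 + 4*b (u(b, k) = -3 + (-2 + 4*b) = -5 + 4*b)
(I(-8, 2*(-5)) + u(2, 1))*24 = ((30 + 5*(-8)) + (-5 + 4*2))*24 = ((30 - 40) + (-5 + 8))*24 = (-10 + 3)*24 = -7*24 = -168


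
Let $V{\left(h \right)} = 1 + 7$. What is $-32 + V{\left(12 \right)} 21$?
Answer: $136$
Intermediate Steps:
$V{\left(h \right)} = 8$
$-32 + V{\left(12 \right)} 21 = -32 + 8 \cdot 21 = -32 + 168 = 136$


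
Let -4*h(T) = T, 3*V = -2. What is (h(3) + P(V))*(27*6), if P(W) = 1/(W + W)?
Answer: -243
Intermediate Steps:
V = -⅔ (V = (⅓)*(-2) = -⅔ ≈ -0.66667)
h(T) = -T/4
P(W) = 1/(2*W)
(h(3) + P(V))*(27*6) = (-¼*3 + 1/(2*(-⅔)))*(27*6) = (-¾ + (½)*(-3/2))*162 = (-¾ - ¾)*162 = -3/2*162 = -243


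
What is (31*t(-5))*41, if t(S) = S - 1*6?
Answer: -13981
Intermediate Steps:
t(S) = -6 + S (t(S) = S - 6 = -6 + S)
(31*t(-5))*41 = (31*(-6 - 5))*41 = (31*(-11))*41 = -341*41 = -13981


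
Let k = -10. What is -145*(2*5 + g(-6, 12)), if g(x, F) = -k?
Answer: -2900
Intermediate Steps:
g(x, F) = 10 (g(x, F) = -1*(-10) = 10)
-145*(2*5 + g(-6, 12)) = -145*(2*5 + 10) = -145*(10 + 10) = -145*20 = -2900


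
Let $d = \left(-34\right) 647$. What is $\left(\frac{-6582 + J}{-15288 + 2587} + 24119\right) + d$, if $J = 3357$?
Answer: $\frac{26942046}{12701} \approx 2121.3$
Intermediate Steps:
$d = -21998$
$\left(\frac{-6582 + J}{-15288 + 2587} + 24119\right) + d = \left(\frac{-6582 + 3357}{-15288 + 2587} + 24119\right) - 21998 = \left(- \frac{3225}{-12701} + 24119\right) - 21998 = \left(\left(-3225\right) \left(- \frac{1}{12701}\right) + 24119\right) - 21998 = \left(\frac{3225}{12701} + 24119\right) - 21998 = \frac{306338644}{12701} - 21998 = \frac{26942046}{12701}$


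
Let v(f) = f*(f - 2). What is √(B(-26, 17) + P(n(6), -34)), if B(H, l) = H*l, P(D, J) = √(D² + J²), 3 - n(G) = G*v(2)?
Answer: √(-442 + √1165) ≈ 20.196*I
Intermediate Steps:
v(f) = f*(-2 + f)
n(G) = 3 (n(G) = 3 - G*2*(-2 + 2) = 3 - G*2*0 = 3 - G*0 = 3 - 1*0 = 3 + 0 = 3)
√(B(-26, 17) + P(n(6), -34)) = √(-26*17 + √(3² + (-34)²)) = √(-442 + √(9 + 1156)) = √(-442 + √1165)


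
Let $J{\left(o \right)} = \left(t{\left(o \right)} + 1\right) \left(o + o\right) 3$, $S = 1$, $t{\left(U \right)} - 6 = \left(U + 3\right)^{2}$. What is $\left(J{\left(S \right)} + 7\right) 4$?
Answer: $580$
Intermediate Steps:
$t{\left(U \right)} = 6 + \left(3 + U\right)^{2}$ ($t{\left(U \right)} = 6 + \left(U + 3\right)^{2} = 6 + \left(3 + U\right)^{2}$)
$J{\left(o \right)} = 6 o \left(7 + \left(3 + o\right)^{2}\right)$ ($J{\left(o \right)} = \left(\left(6 + \left(3 + o\right)^{2}\right) + 1\right) \left(o + o\right) 3 = \left(7 + \left(3 + o\right)^{2}\right) 2 o 3 = 2 o \left(7 + \left(3 + o\right)^{2}\right) 3 = 6 o \left(7 + \left(3 + o\right)^{2}\right)$)
$\left(J{\left(S \right)} + 7\right) 4 = \left(6 \cdot 1 \left(7 + \left(3 + 1\right)^{2}\right) + 7\right) 4 = \left(6 \cdot 1 \left(7 + 4^{2}\right) + 7\right) 4 = \left(6 \cdot 1 \left(7 + 16\right) + 7\right) 4 = \left(6 \cdot 1 \cdot 23 + 7\right) 4 = \left(138 + 7\right) 4 = 145 \cdot 4 = 580$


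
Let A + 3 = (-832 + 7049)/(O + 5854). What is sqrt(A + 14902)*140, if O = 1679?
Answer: 2240*sqrt(40774827)/837 ≈ 17089.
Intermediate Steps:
A = -16382/7533 (A = -3 + (-832 + 7049)/(1679 + 5854) = -3 + 6217/7533 = -16382/7533 ≈ -2.1747)
sqrt(A + 14902)*140 = sqrt(-16382/7533 + 14902)*140 = sqrt(112240384/7533)*140 = (16*sqrt(40774827)/837)*140 = 2240*sqrt(40774827)/837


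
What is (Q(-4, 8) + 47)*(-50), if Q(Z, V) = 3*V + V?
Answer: -3950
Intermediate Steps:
Q(Z, V) = 4*V
(Q(-4, 8) + 47)*(-50) = (4*8 + 47)*(-50) = (32 + 47)*(-50) = 79*(-50) = -3950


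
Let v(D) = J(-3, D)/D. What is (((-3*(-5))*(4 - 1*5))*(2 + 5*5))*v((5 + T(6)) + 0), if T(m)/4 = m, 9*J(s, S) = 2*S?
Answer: -90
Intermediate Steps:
J(s, S) = 2*S/9 (J(s, S) = (2*S)/9 = 2*S/9)
T(m) = 4*m
v(D) = 2/9 (v(D) = (2*D/9)/D = 2/9)
(((-3*(-5))*(4 - 1*5))*(2 + 5*5))*v((5 + T(6)) + 0) = (((-3*(-5))*(4 - 1*5))*(2 + 5*5))*(2/9) = ((15*(4 - 5))*(2 + 25))*(2/9) = ((15*(-1))*27)*(2/9) = -15*27*(2/9) = -405*2/9 = -90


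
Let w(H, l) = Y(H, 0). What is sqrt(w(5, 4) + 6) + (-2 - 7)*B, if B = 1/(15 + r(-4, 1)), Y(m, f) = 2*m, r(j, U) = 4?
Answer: 67/19 ≈ 3.5263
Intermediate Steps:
w(H, l) = 2*H
B = 1/19 (B = 1/(15 + 4) = 1/19 ≈ 0.052632)
sqrt(w(5, 4) + 6) + (-2 - 7)*B = sqrt(2*5 + 6) + (-2 - 7)*(1/19) = sqrt(10 + 6) - 9*1/19 = sqrt(16) - 9/19 = 4 - 9/19 = 67/19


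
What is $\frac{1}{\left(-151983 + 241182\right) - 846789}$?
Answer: $- \frac{1}{757590} \approx -1.32 \cdot 10^{-6}$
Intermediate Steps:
$\frac{1}{\left(-151983 + 241182\right) - 846789} = \frac{1}{89199 - 846789} = \frac{1}{-757590} = - \frac{1}{757590}$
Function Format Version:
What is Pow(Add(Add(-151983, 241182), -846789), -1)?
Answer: Rational(-1, 757590) ≈ -1.3200e-6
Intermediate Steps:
Pow(Add(Add(-151983, 241182), -846789), -1) = Pow(Add(89199, -846789), -1) = Pow(-757590, -1) = Rational(-1, 757590)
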